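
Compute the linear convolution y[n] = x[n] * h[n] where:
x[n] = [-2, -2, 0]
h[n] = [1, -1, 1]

y[n] = sum_k x[k]*h[n-k]. Output length = len(x) + len(h) - 1 = 3 + 3 - 1 = 5.
y[0] = -2*1 = -2
y[1] = -2*1 + -2*-1 = 0
y[2] = 0*1 + -2*-1 + -2*1 = 0
y[3] = 0*-1 + -2*1 = -2
y[4] = 0*1 = 0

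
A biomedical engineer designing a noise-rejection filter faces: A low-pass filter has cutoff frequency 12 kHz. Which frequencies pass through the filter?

A low-pass filter passes all frequencies below the cutoff frequency 12 kHz and attenuates higher frequencies.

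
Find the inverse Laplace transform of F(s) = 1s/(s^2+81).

Standard pair: s/(s^2+w^2) <-> cos(wt)*u(t)
With k=1, w=9: f(t) = cos(9t)*u(t)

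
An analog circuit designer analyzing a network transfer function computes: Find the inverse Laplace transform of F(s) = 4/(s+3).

Standard pair: k/(s+a) <-> k*e^(-at)*u(t)
With k=4, a=3: f(t) = 4*e^(-3t)*u(t)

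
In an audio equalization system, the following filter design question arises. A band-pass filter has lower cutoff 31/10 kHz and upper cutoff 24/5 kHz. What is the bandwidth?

Bandwidth = f_high - f_low
= 24/5 kHz - 31/10 kHz = 17/10 kHz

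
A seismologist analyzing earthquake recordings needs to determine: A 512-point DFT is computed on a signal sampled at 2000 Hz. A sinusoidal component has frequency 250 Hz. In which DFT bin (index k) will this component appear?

DFT frequency resolution = f_s/N = 2000/512 = 125/32 Hz
Bin index k = f_signal / resolution = 250 / 125/32 = 64
The signal frequency 250 Hz falls in DFT bin k = 64.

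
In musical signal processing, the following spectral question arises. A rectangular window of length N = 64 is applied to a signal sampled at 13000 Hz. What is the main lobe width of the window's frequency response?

For a rectangular window of length N,
the main lobe width in frequency is 2*f_s/N.
= 2*13000/64 = 1625/4 Hz
This determines the minimum frequency separation for resolving two sinusoids.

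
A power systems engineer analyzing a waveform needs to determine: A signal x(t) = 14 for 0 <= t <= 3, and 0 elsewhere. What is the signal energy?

Energy = integral of |x(t)|^2 dt over the signal duration
= 14^2 * 3 = 196 * 3 = 588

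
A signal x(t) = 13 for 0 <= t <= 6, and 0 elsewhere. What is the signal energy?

Energy = integral of |x(t)|^2 dt over the signal duration
= 13^2 * 6 = 169 * 6 = 1014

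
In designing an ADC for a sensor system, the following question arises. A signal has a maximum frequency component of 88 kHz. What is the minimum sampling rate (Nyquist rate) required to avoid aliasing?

By the Nyquist-Shannon sampling theorem,
the minimum sampling rate (Nyquist rate) must be at least 2 * f_max.
Nyquist rate = 2 * 88 kHz = 176 kHz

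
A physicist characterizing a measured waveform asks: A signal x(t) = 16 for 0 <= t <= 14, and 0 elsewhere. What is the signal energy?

Energy = integral of |x(t)|^2 dt over the signal duration
= 16^2 * 14 = 256 * 14 = 3584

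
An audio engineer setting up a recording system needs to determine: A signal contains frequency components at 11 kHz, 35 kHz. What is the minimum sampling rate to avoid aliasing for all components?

The highest frequency component is f_max = 35 kHz.
Nyquist rate = 2 * f_max = 2 * 35 kHz = 70 kHz.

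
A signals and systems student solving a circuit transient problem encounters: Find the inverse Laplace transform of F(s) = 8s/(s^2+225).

Standard pair: s/(s^2+w^2) <-> cos(wt)*u(t)
With k=8, w=15: f(t) = 8*cos(15t)*u(t)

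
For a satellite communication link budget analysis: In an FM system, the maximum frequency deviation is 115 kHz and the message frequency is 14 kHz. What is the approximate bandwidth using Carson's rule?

Carson's rule: BW = 2*(delta_f + f_m)
= 2*(115 + 14) kHz = 258 kHz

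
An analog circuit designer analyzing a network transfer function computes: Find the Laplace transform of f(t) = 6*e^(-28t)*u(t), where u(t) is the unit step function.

Standard Laplace transform pair:
e^(-at)*u(t) <-> 1/(s+a)
With a = 28: L{6*e^(-28t)*u(t)} = 6/(s+28), ROC: Re(s) > -28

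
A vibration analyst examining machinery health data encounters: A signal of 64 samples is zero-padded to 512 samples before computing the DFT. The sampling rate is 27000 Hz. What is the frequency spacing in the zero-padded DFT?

Original DFT: N = 64, resolution = f_s/N = 27000/64 = 3375/8 Hz
Zero-padded DFT: N = 512, resolution = f_s/N = 27000/512 = 3375/64 Hz
Zero-padding interpolates the spectrum (finer frequency grid)
but does NOT improve the true spectral resolution (ability to resolve close frequencies).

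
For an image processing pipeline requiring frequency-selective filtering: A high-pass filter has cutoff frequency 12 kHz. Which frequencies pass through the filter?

A high-pass filter passes all frequencies above the cutoff frequency 12 kHz and attenuates lower frequencies.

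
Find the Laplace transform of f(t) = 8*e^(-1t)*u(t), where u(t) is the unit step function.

Standard Laplace transform pair:
e^(-at)*u(t) <-> 1/(s+a)
With a = 1: L{8*e^(-1t)*u(t)} = 8/(s+1), ROC: Re(s) > -1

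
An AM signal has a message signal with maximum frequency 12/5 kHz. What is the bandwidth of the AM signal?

In AM (double-sideband), the bandwidth is twice the message frequency.
BW = 2 * f_m = 2 * 12/5 kHz = 24/5 kHz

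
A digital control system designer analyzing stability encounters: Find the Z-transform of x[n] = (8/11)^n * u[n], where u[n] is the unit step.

The Z-transform of a^n * u[n] is z/(z-a) for |z| > |a|.
Here a = 8/11, so X(z) = z/(z - (8/11)) = 11z/(11z - 8)
ROC: |z| > 8/11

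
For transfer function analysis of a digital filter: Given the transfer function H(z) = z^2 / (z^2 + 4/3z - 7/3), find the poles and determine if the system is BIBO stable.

Poles are roots of the denominator: z^2 + 4/3z - 7/3 = 0.
Quadratic formula: z = [-(4/3) +/- sqrt((4/3)^2 - 4*(-7/3))] / 2
Discriminant = 16/9 + 28/3 = 100/9; sqrt = 10/3.
z = (-4/3 +/- 10/3) / 2 => z = 1 or z = -7/3.
|p1| = 7/3, |p2| = 1.
For BIBO stability, all poles must lie inside the unit circle (|p| < 1).
System is UNSTABLE since at least one |p| >= 1.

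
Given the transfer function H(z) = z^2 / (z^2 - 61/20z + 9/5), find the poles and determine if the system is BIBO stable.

Poles are roots of the denominator: z^2 - 61/20z + 9/5 = 0.
Quadratic formula: z = [-(-61/20) +/- sqrt((-61/20)^2 - 4*(9/5))] / 2
Discriminant = 3721/400 - 36/5 = 841/400; sqrt = 29/20.
z = (61/20 +/- 29/20) / 2 => z = 9/4 or z = 4/5.
|p1| = 9/4, |p2| = 4/5.
For BIBO stability, all poles must lie inside the unit circle (|p| < 1).
System is UNSTABLE since at least one |p| >= 1.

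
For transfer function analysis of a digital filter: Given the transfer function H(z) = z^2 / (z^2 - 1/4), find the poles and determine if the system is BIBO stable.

Poles are roots of the denominator: z^2 - 1/4 = 0.
Quadratic formula: z = [-(0) +/- sqrt((0)^2 - 4*(-1/4))] / 2
Discriminant = 0 + 1 = 1; sqrt = 1.
z = (0 +/- 1) / 2 => z = 1/2 or z = -1/2.
|p1| = 1/2, |p2| = 1/2.
For BIBO stability, all poles must lie inside the unit circle (|p| < 1).
System is STABLE since both |p| < 1.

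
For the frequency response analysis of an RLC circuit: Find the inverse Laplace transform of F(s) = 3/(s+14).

Standard pair: k/(s+a) <-> k*e^(-at)*u(t)
With k=3, a=14: f(t) = 3*e^(-14t)*u(t)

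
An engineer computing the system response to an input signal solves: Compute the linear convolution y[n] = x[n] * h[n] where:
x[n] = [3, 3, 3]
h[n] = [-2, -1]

y[n] = sum_k x[k]*h[n-k]. Output length = len(x) + len(h) - 1 = 3 + 2 - 1 = 4.
y[0] = 3*-2 = -6
y[1] = 3*-2 + 3*-1 = -9
y[2] = 3*-2 + 3*-1 = -9
y[3] = 3*-1 = -3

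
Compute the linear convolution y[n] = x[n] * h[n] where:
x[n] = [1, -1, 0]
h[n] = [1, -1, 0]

y[n] = sum_k x[k]*h[n-k]. Output length = len(x) + len(h) - 1 = 3 + 3 - 1 = 5.
y[0] = 1*1 = 1
y[1] = -1*1 + 1*-1 = -2
y[2] = 0*1 + -1*-1 + 1*0 = 1
y[3] = 0*-1 + -1*0 = 0
y[4] = 0*0 = 0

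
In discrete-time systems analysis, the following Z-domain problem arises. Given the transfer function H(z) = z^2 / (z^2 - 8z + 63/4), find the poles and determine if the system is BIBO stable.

Poles are roots of the denominator: z^2 - 8z + 63/4 = 0.
Quadratic formula: z = [-(-8) +/- sqrt((-8)^2 - 4*(63/4))] / 2
Discriminant = 64 - 63 = 1; sqrt = 1.
z = (8 +/- 1) / 2 => z = 9/2 or z = 7/2.
|p1| = 7/2, |p2| = 9/2.
For BIBO stability, all poles must lie inside the unit circle (|p| < 1).
System is UNSTABLE since at least one |p| >= 1.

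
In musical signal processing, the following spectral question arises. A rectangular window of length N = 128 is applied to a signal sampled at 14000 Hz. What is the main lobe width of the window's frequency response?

For a rectangular window of length N,
the main lobe width in frequency is 2*f_s/N.
= 2*14000/128 = 875/4 Hz
This determines the minimum frequency separation for resolving two sinusoids.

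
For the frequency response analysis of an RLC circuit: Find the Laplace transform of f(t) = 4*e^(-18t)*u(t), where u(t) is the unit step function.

Standard Laplace transform pair:
e^(-at)*u(t) <-> 1/(s+a)
With a = 18: L{4*e^(-18t)*u(t)} = 4/(s+18), ROC: Re(s) > -18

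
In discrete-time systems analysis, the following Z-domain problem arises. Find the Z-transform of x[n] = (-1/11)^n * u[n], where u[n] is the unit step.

The Z-transform of a^n * u[n] is z/(z-a) for |z| > |a|.
Here a = -1/11, so X(z) = z/(z - (-1/11)) = 11z/(11z + 1)
ROC: |z| > 1/11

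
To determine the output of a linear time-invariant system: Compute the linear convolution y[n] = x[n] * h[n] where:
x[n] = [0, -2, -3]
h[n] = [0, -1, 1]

y[n] = sum_k x[k]*h[n-k]. Output length = len(x) + len(h) - 1 = 3 + 3 - 1 = 5.
y[0] = 0*0 = 0
y[1] = -2*0 + 0*-1 = 0
y[2] = -3*0 + -2*-1 + 0*1 = 2
y[3] = -3*-1 + -2*1 = 1
y[4] = -3*1 = -3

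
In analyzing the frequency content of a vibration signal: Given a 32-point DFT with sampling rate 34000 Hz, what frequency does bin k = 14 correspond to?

The frequency of DFT bin k is: f_k = k * f_s / N
f_14 = 14 * 34000 / 32 = 14875 Hz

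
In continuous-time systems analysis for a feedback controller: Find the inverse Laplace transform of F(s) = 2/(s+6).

Standard pair: k/(s+a) <-> k*e^(-at)*u(t)
With k=2, a=6: f(t) = 2*e^(-6t)*u(t)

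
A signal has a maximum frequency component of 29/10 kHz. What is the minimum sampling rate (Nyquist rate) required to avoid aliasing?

By the Nyquist-Shannon sampling theorem,
the minimum sampling rate (Nyquist rate) must be at least 2 * f_max.
Nyquist rate = 2 * 29/10 kHz = 29/5 kHz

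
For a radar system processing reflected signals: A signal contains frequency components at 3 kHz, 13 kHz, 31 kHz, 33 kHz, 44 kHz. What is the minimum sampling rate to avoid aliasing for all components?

The highest frequency component is f_max = 44 kHz.
Nyquist rate = 2 * f_max = 2 * 44 kHz = 88 kHz.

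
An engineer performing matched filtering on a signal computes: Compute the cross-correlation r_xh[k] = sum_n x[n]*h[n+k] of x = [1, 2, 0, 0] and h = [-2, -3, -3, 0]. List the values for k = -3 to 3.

Both sequences indexed from 0 and zero outside their support.
Lags with overlap: k = -3 to 3.
  r_xh[-3] = x[3]*h[0] = 0
  r_xh[-2] = x[2]*h[0] + x[3]*h[1] = 0
  r_xh[-1] = x[1]*h[0] + x[2]*h[1] + x[3]*h[2] = -4
  r_xh[0] = x[0]*h[0] + x[1]*h[1] + x[2]*h[2] + x[3]*h[3] = -8
  r_xh[1] = x[0]*h[1] + x[1]*h[2] + x[2]*h[3] = -9
  r_xh[2] = x[0]*h[2] + x[1]*h[3] = -3
  r_xh[3] = x[0]*h[3] = 0
r_xh = [0, 0, -4, -8, -9, -3, 0] (for k = -3, ..., 3)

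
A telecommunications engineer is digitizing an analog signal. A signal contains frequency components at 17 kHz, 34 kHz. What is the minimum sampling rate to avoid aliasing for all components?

The highest frequency component is f_max = 34 kHz.
Nyquist rate = 2 * f_max = 2 * 34 kHz = 68 kHz.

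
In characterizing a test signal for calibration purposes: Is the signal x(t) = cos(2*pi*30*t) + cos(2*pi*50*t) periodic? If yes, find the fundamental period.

f1 = 30 Hz, f2 = 50 Hz
Period T1 = 1/30, T2 = 1/50
Ratio T1/T2 = 50/30, which is rational.
The signal is periodic with fundamental period T = 1/GCD(30,50) = 1/10 s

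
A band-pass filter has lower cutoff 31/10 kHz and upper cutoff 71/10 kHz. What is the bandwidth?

Bandwidth = f_high - f_low
= 71/10 kHz - 31/10 kHz = 4 kHz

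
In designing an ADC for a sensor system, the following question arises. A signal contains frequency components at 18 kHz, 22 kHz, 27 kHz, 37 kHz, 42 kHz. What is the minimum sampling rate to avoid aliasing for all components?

The highest frequency component is f_max = 42 kHz.
Nyquist rate = 2 * f_max = 2 * 42 kHz = 84 kHz.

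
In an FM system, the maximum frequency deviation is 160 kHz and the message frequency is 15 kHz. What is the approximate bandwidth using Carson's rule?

Carson's rule: BW = 2*(delta_f + f_m)
= 2*(160 + 15) kHz = 350 kHz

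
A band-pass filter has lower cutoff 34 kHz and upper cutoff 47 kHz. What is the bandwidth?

Bandwidth = f_high - f_low
= 47 kHz - 34 kHz = 13 kHz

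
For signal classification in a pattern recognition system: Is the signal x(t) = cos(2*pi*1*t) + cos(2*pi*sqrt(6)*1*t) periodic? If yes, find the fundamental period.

f1 = 1 Hz, f2 = 1*sqrt(6) Hz
Ratio f2/f1 = sqrt(6), which is irrational.
Since the frequency ratio is irrational, no common period exists.
The signal is not periodic.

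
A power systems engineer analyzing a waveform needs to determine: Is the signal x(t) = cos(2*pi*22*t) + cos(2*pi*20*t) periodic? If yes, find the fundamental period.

f1 = 22 Hz, f2 = 20 Hz
Period T1 = 1/22, T2 = 1/20
Ratio T1/T2 = 20/22, which is rational.
The signal is periodic with fundamental period T = 1/GCD(22,20) = 1/2 s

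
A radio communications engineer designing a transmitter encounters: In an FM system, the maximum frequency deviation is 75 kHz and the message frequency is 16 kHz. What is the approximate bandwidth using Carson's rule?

Carson's rule: BW = 2*(delta_f + f_m)
= 2*(75 + 16) kHz = 182 kHz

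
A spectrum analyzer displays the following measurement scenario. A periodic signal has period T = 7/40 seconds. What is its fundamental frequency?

The fundamental frequency is the reciprocal of the period.
f = 1/T = 1/(7/40) = 40/7 Hz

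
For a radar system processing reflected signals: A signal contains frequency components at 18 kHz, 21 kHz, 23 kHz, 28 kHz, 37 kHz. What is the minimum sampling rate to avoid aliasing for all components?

The highest frequency component is f_max = 37 kHz.
Nyquist rate = 2 * f_max = 2 * 37 kHz = 74 kHz.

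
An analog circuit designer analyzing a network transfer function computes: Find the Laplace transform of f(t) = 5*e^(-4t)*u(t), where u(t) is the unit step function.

Standard Laplace transform pair:
e^(-at)*u(t) <-> 1/(s+a)
With a = 4: L{5*e^(-4t)*u(t)} = 5/(s+4), ROC: Re(s) > -4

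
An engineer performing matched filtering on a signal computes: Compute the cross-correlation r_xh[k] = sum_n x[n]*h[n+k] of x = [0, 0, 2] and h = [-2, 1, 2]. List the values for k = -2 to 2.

Both sequences indexed from 0 and zero outside their support.
Lags with overlap: k = -2 to 2.
  r_xh[-2] = x[2]*h[0] = -4
  r_xh[-1] = x[1]*h[0] + x[2]*h[1] = 2
  r_xh[0] = x[0]*h[0] + x[1]*h[1] + x[2]*h[2] = 4
  r_xh[1] = x[0]*h[1] + x[1]*h[2] = 0
  r_xh[2] = x[0]*h[2] = 0
r_xh = [-4, 2, 4, 0, 0] (for k = -2, ..., 2)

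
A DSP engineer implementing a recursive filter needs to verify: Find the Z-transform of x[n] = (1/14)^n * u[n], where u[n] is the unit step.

The Z-transform of a^n * u[n] is z/(z-a) for |z| > |a|.
Here a = 1/14, so X(z) = z/(z - (1/14)) = 14z/(14z - 1)
ROC: |z| > 1/14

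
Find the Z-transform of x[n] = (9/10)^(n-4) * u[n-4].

Time-shifting property: if X(z) = Z{x[n]}, then Z{x[n-d]} = z^(-d) * X(z)
X(z) = z/(z - 9/10) for x[n] = (9/10)^n * u[n]
Z{x[n-4]} = z^(-4) * z/(z - 9/10) = z^(-3)/(z - 9/10)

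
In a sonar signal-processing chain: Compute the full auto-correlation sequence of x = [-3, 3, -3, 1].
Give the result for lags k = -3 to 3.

r_xx[k] = sum_m x[m]*x[m+k], indexed from 0, for k = -3 to 3:
  r_xx[-3] = x[3]*x[0] = -3
  r_xx[-2] = x[2]*x[0] + x[3]*x[1] = 12
  r_xx[-1] = x[1]*x[0] + x[2]*x[1] + x[3]*x[2] = -21
  r_xx[0] = x[0]*x[0] + x[1]*x[1] + x[2]*x[2] + x[3]*x[3] = 28
  r_xx[1] = x[0]*x[1] + x[1]*x[2] + x[2]*x[3] = -21
  r_xx[2] = x[0]*x[2] + x[1]*x[3] = 12
  r_xx[3] = x[0]*x[3] = -3
r_xx = [-3, 12, -21, 28, -21, 12, -3]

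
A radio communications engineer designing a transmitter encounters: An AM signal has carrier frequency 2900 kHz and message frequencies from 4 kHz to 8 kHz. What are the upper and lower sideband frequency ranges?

Upper sideband (USB) = fc + [fm_low, fm_high] = 2900 + [4, 8] = [2904, 2908] kHz
Lower sideband (LSB) = fc - [fm_high, fm_low] = 2900 - [8, 4] = [2892, 2896] kHz
Total occupied spectrum: 2892 kHz to 2908 kHz (plus carrier at 2900 kHz)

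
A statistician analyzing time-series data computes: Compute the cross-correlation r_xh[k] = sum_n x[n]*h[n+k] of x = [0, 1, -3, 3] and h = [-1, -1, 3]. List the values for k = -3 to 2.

Both sequences indexed from 0 and zero outside their support.
Lags with overlap: k = -3 to 2.
  r_xh[-3] = x[3]*h[0] = -3
  r_xh[-2] = x[2]*h[0] + x[3]*h[1] = 0
  r_xh[-1] = x[1]*h[0] + x[2]*h[1] + x[3]*h[2] = 11
  r_xh[0] = x[0]*h[0] + x[1]*h[1] + x[2]*h[2] = -10
  r_xh[1] = x[0]*h[1] + x[1]*h[2] = 3
  r_xh[2] = x[0]*h[2] = 0
r_xh = [-3, 0, 11, -10, 3, 0] (for k = -3, ..., 2)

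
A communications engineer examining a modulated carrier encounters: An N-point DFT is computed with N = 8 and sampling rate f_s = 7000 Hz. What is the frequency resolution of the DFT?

DFT frequency resolution = f_s / N
= 7000 / 8 = 875 Hz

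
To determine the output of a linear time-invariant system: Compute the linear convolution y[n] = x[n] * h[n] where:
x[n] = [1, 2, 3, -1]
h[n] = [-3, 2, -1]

y[n] = sum_k x[k]*h[n-k]. Output length = len(x) + len(h) - 1 = 4 + 3 - 1 = 6.
y[0] = 1*-3 = -3
y[1] = 2*-3 + 1*2 = -4
y[2] = 3*-3 + 2*2 + 1*-1 = -6
y[3] = -1*-3 + 3*2 + 2*-1 = 7
y[4] = -1*2 + 3*-1 = -5
y[5] = -1*-1 = 1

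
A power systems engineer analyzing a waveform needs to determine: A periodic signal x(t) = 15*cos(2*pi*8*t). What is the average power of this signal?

Average power of A*cos(wt) is A^2/2.
P = 15^2 / 2 = 225/2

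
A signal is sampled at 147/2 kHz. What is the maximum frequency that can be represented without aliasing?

The maximum frequency that can be represented without aliasing
is the Nyquist frequency: f_max = f_s / 2 = 147/2 kHz / 2 = 147/4 kHz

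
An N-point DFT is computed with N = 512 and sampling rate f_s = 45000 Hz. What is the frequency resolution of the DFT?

DFT frequency resolution = f_s / N
= 45000 / 512 = 5625/64 Hz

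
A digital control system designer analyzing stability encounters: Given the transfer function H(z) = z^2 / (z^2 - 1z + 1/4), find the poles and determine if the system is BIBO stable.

Poles are roots of the denominator: z^2 - 1z + 1/4 = 0.
Quadratic formula: z = [-(-1) +/- sqrt((-1)^2 - 4*(1/4))] / 2
Discriminant = 1 - 1 = 0; sqrt = 0.
z = (1 +/- 0) / 2 = 1/2 (repeated root).
|p1| = 1/2, |p2| = 1/2.
For BIBO stability, all poles must lie inside the unit circle (|p| < 1).
System is STABLE since both |p| < 1.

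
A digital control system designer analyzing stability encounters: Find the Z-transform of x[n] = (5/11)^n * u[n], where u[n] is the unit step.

The Z-transform of a^n * u[n] is z/(z-a) for |z| > |a|.
Here a = 5/11, so X(z) = z/(z - (5/11)) = 11z/(11z - 5)
ROC: |z| > 5/11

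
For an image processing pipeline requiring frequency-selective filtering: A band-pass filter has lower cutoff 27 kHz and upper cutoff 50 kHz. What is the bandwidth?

Bandwidth = f_high - f_low
= 50 kHz - 27 kHz = 23 kHz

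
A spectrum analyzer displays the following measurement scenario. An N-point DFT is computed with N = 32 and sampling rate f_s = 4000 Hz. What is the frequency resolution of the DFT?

DFT frequency resolution = f_s / N
= 4000 / 32 = 125 Hz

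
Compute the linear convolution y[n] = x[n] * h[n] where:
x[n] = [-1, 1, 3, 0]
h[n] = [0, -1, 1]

y[n] = sum_k x[k]*h[n-k]. Output length = len(x) + len(h) - 1 = 4 + 3 - 1 = 6.
y[0] = -1*0 = 0
y[1] = 1*0 + -1*-1 = 1
y[2] = 3*0 + 1*-1 + -1*1 = -2
y[3] = 0*0 + 3*-1 + 1*1 = -2
y[4] = 0*-1 + 3*1 = 3
y[5] = 0*1 = 0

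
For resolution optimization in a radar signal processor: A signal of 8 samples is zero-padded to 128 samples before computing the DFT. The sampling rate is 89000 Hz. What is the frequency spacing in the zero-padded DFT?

Original DFT: N = 8, resolution = f_s/N = 89000/8 = 11125 Hz
Zero-padded DFT: N = 128, resolution = f_s/N = 89000/128 = 11125/16 Hz
Zero-padding interpolates the spectrum (finer frequency grid)
but does NOT improve the true spectral resolution (ability to resolve close frequencies).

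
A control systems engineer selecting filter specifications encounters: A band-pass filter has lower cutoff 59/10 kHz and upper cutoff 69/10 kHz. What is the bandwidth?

Bandwidth = f_high - f_low
= 69/10 kHz - 59/10 kHz = 1 kHz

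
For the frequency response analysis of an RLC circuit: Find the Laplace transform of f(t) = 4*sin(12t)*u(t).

Standard pair: sin(wt)*u(t) <-> w/(s^2+w^2)
With w = 12: L{4*sin(12t)*u(t)} = 48/(s^2+144)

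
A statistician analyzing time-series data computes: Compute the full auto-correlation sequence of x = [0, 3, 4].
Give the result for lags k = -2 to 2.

r_xx[k] = sum_m x[m]*x[m+k], indexed from 0, for k = -2 to 2:
  r_xx[-2] = x[2]*x[0] = 0
  r_xx[-1] = x[1]*x[0] + x[2]*x[1] = 12
  r_xx[0] = x[0]*x[0] + x[1]*x[1] + x[2]*x[2] = 25
  r_xx[1] = x[0]*x[1] + x[1]*x[2] = 12
  r_xx[2] = x[0]*x[2] = 0
r_xx = [0, 12, 25, 12, 0]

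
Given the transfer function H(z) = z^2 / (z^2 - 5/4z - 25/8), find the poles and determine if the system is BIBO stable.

Poles are roots of the denominator: z^2 - 5/4z - 25/8 = 0.
Quadratic formula: z = [-(-5/4) +/- sqrt((-5/4)^2 - 4*(-25/8))] / 2
Discriminant = 25/16 + 25/2 = 225/16; sqrt = 15/4.
z = (5/4 +/- 15/4) / 2 => z = 5/2 or z = -5/4.
|p1| = 5/4, |p2| = 5/2.
For BIBO stability, all poles must lie inside the unit circle (|p| < 1).
System is UNSTABLE since at least one |p| >= 1.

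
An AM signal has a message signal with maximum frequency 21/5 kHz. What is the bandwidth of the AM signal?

In AM (double-sideband), the bandwidth is twice the message frequency.
BW = 2 * f_m = 2 * 21/5 kHz = 42/5 kHz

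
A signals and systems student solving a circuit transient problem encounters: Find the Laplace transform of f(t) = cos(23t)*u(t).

Standard pair: cos(wt)*u(t) <-> s/(s^2+w^2)
With w = 23: L{cos(23t)*u(t)} = s/(s^2+529)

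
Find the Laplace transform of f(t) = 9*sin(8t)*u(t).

Standard pair: sin(wt)*u(t) <-> w/(s^2+w^2)
With w = 8: L{9*sin(8t)*u(t)} = 72/(s^2+64)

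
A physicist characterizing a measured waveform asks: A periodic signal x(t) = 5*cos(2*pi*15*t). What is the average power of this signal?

Average power of A*cos(wt) is A^2/2.
P = 5^2 / 2 = 25/2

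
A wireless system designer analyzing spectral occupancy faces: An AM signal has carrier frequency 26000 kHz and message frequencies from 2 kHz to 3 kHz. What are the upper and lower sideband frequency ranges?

Upper sideband (USB) = fc + [fm_low, fm_high] = 26000 + [2, 3] = [26002, 26003] kHz
Lower sideband (LSB) = fc - [fm_high, fm_low] = 26000 - [3, 2] = [25997, 25998] kHz
Total occupied spectrum: 25997 kHz to 26003 kHz (plus carrier at 26000 kHz)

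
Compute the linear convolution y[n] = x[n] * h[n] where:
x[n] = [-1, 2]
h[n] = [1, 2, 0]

y[n] = sum_k x[k]*h[n-k]. Output length = len(x) + len(h) - 1 = 2 + 3 - 1 = 4.
y[0] = -1*1 = -1
y[1] = 2*1 + -1*2 = 0
y[2] = 2*2 + -1*0 = 4
y[3] = 2*0 = 0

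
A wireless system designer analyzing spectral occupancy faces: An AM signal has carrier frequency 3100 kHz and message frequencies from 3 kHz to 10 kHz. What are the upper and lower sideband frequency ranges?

Upper sideband (USB) = fc + [fm_low, fm_high] = 3100 + [3, 10] = [3103, 3110] kHz
Lower sideband (LSB) = fc - [fm_high, fm_low] = 3100 - [10, 3] = [3090, 3097] kHz
Total occupied spectrum: 3090 kHz to 3110 kHz (plus carrier at 3100 kHz)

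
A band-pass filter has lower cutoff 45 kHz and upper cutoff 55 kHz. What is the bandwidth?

Bandwidth = f_high - f_low
= 55 kHz - 45 kHz = 10 kHz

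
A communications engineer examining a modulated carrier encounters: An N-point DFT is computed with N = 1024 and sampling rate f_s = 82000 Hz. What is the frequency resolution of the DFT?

DFT frequency resolution = f_s / N
= 82000 / 1024 = 5125/64 Hz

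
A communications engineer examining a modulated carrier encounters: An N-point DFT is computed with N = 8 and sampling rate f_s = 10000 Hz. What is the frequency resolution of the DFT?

DFT frequency resolution = f_s / N
= 10000 / 8 = 1250 Hz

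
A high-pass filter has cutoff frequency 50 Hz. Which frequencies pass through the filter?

A high-pass filter passes all frequencies above the cutoff frequency 50 Hz and attenuates lower frequencies.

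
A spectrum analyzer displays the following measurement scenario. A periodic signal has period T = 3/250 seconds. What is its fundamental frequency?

The fundamental frequency is the reciprocal of the period.
f = 1/T = 1/(3/250) = 250/3 Hz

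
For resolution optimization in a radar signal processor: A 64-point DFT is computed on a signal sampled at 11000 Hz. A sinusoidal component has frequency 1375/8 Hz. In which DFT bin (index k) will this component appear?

DFT frequency resolution = f_s/N = 11000/64 = 1375/8 Hz
Bin index k = f_signal / resolution = 1375/8 / 1375/8 = 1
The signal frequency 1375/8 Hz falls in DFT bin k = 1.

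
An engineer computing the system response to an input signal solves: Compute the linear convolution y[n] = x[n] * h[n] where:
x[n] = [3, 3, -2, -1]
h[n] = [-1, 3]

y[n] = sum_k x[k]*h[n-k]. Output length = len(x) + len(h) - 1 = 4 + 2 - 1 = 5.
y[0] = 3*-1 = -3
y[1] = 3*-1 + 3*3 = 6
y[2] = -2*-1 + 3*3 = 11
y[3] = -1*-1 + -2*3 = -5
y[4] = -1*3 = -3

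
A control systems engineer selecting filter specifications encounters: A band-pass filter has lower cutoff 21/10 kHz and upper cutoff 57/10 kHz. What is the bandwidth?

Bandwidth = f_high - f_low
= 57/10 kHz - 21/10 kHz = 18/5 kHz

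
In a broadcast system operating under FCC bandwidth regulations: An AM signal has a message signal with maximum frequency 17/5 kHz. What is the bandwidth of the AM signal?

In AM (double-sideband), the bandwidth is twice the message frequency.
BW = 2 * f_m = 2 * 17/5 kHz = 34/5 kHz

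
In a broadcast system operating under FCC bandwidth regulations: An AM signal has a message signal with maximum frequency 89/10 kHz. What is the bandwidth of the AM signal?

In AM (double-sideband), the bandwidth is twice the message frequency.
BW = 2 * f_m = 2 * 89/10 kHz = 89/5 kHz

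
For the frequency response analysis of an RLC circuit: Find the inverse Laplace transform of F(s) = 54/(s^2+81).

Standard pair: w/(s^2+w^2) <-> sin(wt)*u(t)
Recognize w^2 = 81, so w = 9; numerator 54 = 6*9.
f(t) = 6*sin(9t)*u(t)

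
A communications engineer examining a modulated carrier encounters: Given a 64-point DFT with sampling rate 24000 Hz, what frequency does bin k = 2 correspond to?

The frequency of DFT bin k is: f_k = k * f_s / N
f_2 = 2 * 24000 / 64 = 750 Hz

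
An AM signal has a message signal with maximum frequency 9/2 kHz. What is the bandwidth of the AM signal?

In AM (double-sideband), the bandwidth is twice the message frequency.
BW = 2 * f_m = 2 * 9/2 kHz = 9 kHz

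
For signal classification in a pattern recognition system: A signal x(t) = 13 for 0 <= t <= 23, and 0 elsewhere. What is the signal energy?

Energy = integral of |x(t)|^2 dt over the signal duration
= 13^2 * 23 = 169 * 23 = 3887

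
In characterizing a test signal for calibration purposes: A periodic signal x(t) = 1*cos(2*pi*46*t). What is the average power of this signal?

Average power of A*cos(wt) is A^2/2.
P = 1^2 / 2 = 1/2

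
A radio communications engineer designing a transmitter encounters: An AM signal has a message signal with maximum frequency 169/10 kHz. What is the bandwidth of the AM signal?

In AM (double-sideband), the bandwidth is twice the message frequency.
BW = 2 * f_m = 2 * 169/10 kHz = 169/5 kHz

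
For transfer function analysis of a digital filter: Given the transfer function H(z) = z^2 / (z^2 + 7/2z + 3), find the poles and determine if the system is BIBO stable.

Poles are roots of the denominator: z^2 + 7/2z + 3 = 0.
Quadratic formula: z = [-(7/2) +/- sqrt((7/2)^2 - 4*(3))] / 2
Discriminant = 49/4 - 12 = 1/4; sqrt = 1/2.
z = (-7/2 +/- 1/2) / 2 => z = -3/2 or z = -2.
|p1| = 3/2, |p2| = 2.
For BIBO stability, all poles must lie inside the unit circle (|p| < 1).
System is UNSTABLE since at least one |p| >= 1.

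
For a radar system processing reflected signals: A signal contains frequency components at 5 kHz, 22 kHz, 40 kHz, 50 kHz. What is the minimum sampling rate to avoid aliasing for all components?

The highest frequency component is f_max = 50 kHz.
Nyquist rate = 2 * f_max = 2 * 50 kHz = 100 kHz.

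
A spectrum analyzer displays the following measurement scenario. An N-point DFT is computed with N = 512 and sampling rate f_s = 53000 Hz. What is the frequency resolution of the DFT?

DFT frequency resolution = f_s / N
= 53000 / 512 = 6625/64 Hz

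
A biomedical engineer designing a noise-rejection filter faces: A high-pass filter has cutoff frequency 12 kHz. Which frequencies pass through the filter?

A high-pass filter passes all frequencies above the cutoff frequency 12 kHz and attenuates lower frequencies.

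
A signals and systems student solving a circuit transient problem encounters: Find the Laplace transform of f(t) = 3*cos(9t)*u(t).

Standard pair: cos(wt)*u(t) <-> s/(s^2+w^2)
With w = 9: L{3*cos(9t)*u(t)} = 3s/(s^2+81)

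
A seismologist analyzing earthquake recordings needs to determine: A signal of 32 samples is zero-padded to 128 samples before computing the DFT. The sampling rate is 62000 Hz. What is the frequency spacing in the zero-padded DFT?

Original DFT: N = 32, resolution = f_s/N = 62000/32 = 3875/2 Hz
Zero-padded DFT: N = 128, resolution = f_s/N = 62000/128 = 3875/8 Hz
Zero-padding interpolates the spectrum (finer frequency grid)
but does NOT improve the true spectral resolution (ability to resolve close frequencies).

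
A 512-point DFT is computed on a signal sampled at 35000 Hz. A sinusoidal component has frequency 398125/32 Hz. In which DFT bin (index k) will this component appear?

DFT frequency resolution = f_s/N = 35000/512 = 4375/64 Hz
Bin index k = f_signal / resolution = 398125/32 / 4375/64 = 182
The signal frequency 398125/32 Hz falls in DFT bin k = 182.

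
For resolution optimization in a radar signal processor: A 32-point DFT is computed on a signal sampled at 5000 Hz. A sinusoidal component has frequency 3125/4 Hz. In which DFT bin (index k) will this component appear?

DFT frequency resolution = f_s/N = 5000/32 = 625/4 Hz
Bin index k = f_signal / resolution = 3125/4 / 625/4 = 5
The signal frequency 3125/4 Hz falls in DFT bin k = 5.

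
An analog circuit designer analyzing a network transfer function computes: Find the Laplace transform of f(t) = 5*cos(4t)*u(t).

Standard pair: cos(wt)*u(t) <-> s/(s^2+w^2)
With w = 4: L{5*cos(4t)*u(t)} = 5s/(s^2+16)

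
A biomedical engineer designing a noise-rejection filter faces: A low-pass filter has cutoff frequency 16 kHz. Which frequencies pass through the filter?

A low-pass filter passes all frequencies below the cutoff frequency 16 kHz and attenuates higher frequencies.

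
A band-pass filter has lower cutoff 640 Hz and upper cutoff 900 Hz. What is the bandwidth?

Bandwidth = f_high - f_low
= 900 Hz - 640 Hz = 260 Hz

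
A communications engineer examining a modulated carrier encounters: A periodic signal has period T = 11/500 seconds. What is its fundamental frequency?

The fundamental frequency is the reciprocal of the period.
f = 1/T = 1/(11/500) = 500/11 Hz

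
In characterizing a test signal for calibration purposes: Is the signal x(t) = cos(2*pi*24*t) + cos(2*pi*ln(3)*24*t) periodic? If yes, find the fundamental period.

f1 = 24 Hz, f2 = 24*ln(3) Hz
Ratio f2/f1 = ln(3), which is irrational.
Since the frequency ratio is irrational, no common period exists.
The signal is not periodic.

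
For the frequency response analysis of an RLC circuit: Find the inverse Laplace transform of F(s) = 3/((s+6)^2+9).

Standard pair: w/((s+a)^2+w^2) <-> e^(-at)*sin(wt)*u(t)
With a=6, w=3: f(t) = e^(-6t)*sin(3t)*u(t)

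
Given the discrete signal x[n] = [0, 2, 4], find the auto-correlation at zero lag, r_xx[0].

The auto-correlation at zero lag r_xx[0] equals the signal energy.
r_xx[0] = sum of x[n]^2 = 0^2 + 2^2 + 4^2
= 0 + 4 + 16 = 20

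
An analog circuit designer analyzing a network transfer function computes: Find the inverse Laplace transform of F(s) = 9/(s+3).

Standard pair: k/(s+a) <-> k*e^(-at)*u(t)
With k=9, a=3: f(t) = 9*e^(-3t)*u(t)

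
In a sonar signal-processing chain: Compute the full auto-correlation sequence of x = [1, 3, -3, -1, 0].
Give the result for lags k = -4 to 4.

r_xx[k] = sum_m x[m]*x[m+k], indexed from 0, for k = -4 to 4:
  r_xx[-4] = x[4]*x[0] = 0
  r_xx[-3] = x[3]*x[0] + x[4]*x[1] = -1
  r_xx[-2] = x[2]*x[0] + x[3]*x[1] + x[4]*x[2] = -6
  r_xx[-1] = x[1]*x[0] + x[2]*x[1] + x[3]*x[2] + x[4]*x[3] = -3
  r_xx[0] = x[0]*x[0] + x[1]*x[1] + x[2]*x[2] + x[3]*x[3] + x[4]*x[4] = 20
  r_xx[1] = x[0]*x[1] + x[1]*x[2] + x[2]*x[3] + x[3]*x[4] = -3
  r_xx[2] = x[0]*x[2] + x[1]*x[3] + x[2]*x[4] = -6
  r_xx[3] = x[0]*x[3] + x[1]*x[4] = -1
  r_xx[4] = x[0]*x[4] = 0
r_xx = [0, -1, -6, -3, 20, -3, -6, -1, 0]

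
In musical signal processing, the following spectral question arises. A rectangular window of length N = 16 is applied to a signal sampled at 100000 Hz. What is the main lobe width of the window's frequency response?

For a rectangular window of length N,
the main lobe width in frequency is 2*f_s/N.
= 2*100000/16 = 12500 Hz
This determines the minimum frequency separation for resolving two sinusoids.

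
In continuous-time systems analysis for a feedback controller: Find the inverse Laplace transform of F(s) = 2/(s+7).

Standard pair: k/(s+a) <-> k*e^(-at)*u(t)
With k=2, a=7: f(t) = 2*e^(-7t)*u(t)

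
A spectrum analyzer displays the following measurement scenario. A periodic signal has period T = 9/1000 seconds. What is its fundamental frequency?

The fundamental frequency is the reciprocal of the period.
f = 1/T = 1/(9/1000) = 1000/9 Hz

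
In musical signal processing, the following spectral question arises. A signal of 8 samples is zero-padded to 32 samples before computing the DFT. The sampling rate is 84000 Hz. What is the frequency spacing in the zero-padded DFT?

Original DFT: N = 8, resolution = f_s/N = 84000/8 = 10500 Hz
Zero-padded DFT: N = 32, resolution = f_s/N = 84000/32 = 2625 Hz
Zero-padding interpolates the spectrum (finer frequency grid)
but does NOT improve the true spectral resolution (ability to resolve close frequencies).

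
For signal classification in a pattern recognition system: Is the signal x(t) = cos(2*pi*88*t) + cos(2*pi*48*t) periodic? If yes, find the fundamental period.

f1 = 88 Hz, f2 = 48 Hz
Period T1 = 1/88, T2 = 1/48
Ratio T1/T2 = 48/88, which is rational.
The signal is periodic with fundamental period T = 1/GCD(88,48) = 1/8 s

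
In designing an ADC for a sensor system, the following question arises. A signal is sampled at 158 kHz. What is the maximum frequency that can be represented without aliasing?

The maximum frequency that can be represented without aliasing
is the Nyquist frequency: f_max = f_s / 2 = 158 kHz / 2 = 79 kHz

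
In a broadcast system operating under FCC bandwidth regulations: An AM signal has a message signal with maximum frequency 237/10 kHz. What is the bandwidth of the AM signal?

In AM (double-sideband), the bandwidth is twice the message frequency.
BW = 2 * f_m = 2 * 237/10 kHz = 237/5 kHz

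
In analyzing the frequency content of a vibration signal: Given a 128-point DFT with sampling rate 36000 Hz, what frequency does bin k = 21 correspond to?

The frequency of DFT bin k is: f_k = k * f_s / N
f_21 = 21 * 36000 / 128 = 23625/4 Hz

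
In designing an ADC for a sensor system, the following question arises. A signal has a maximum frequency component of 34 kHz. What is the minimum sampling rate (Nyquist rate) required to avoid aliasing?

By the Nyquist-Shannon sampling theorem,
the minimum sampling rate (Nyquist rate) must be at least 2 * f_max.
Nyquist rate = 2 * 34 kHz = 68 kHz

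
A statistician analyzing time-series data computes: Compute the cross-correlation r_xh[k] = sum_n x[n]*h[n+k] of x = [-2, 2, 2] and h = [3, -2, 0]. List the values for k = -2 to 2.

Both sequences indexed from 0 and zero outside their support.
Lags with overlap: k = -2 to 2.
  r_xh[-2] = x[2]*h[0] = 6
  r_xh[-1] = x[1]*h[0] + x[2]*h[1] = 2
  r_xh[0] = x[0]*h[0] + x[1]*h[1] + x[2]*h[2] = -10
  r_xh[1] = x[0]*h[1] + x[1]*h[2] = 4
  r_xh[2] = x[0]*h[2] = 0
r_xh = [6, 2, -10, 4, 0] (for k = -2, ..., 2)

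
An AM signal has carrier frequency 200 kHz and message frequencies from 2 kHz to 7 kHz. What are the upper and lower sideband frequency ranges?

Upper sideband (USB) = fc + [fm_low, fm_high] = 200 + [2, 7] = [202, 207] kHz
Lower sideband (LSB) = fc - [fm_high, fm_low] = 200 - [7, 2] = [193, 198] kHz
Total occupied spectrum: 193 kHz to 207 kHz (plus carrier at 200 kHz)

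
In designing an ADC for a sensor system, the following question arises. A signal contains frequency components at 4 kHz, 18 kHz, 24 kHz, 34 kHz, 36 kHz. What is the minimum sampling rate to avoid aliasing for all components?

The highest frequency component is f_max = 36 kHz.
Nyquist rate = 2 * f_max = 2 * 36 kHz = 72 kHz.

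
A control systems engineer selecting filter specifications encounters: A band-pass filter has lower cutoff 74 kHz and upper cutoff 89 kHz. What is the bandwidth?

Bandwidth = f_high - f_low
= 89 kHz - 74 kHz = 15 kHz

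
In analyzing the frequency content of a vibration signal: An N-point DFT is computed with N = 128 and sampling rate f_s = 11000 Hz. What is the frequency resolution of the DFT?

DFT frequency resolution = f_s / N
= 11000 / 128 = 1375/16 Hz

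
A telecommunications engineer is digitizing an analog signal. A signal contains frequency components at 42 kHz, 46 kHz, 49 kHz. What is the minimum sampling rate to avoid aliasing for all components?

The highest frequency component is f_max = 49 kHz.
Nyquist rate = 2 * f_max = 2 * 49 kHz = 98 kHz.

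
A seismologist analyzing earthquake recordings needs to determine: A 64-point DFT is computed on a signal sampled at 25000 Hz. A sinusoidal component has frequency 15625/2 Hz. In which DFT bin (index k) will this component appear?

DFT frequency resolution = f_s/N = 25000/64 = 3125/8 Hz
Bin index k = f_signal / resolution = 15625/2 / 3125/8 = 20
The signal frequency 15625/2 Hz falls in DFT bin k = 20.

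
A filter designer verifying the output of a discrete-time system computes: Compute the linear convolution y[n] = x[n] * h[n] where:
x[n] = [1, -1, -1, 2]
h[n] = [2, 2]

y[n] = sum_k x[k]*h[n-k]. Output length = len(x) + len(h) - 1 = 4 + 2 - 1 = 5.
y[0] = 1*2 = 2
y[1] = -1*2 + 1*2 = 0
y[2] = -1*2 + -1*2 = -4
y[3] = 2*2 + -1*2 = 2
y[4] = 2*2 = 4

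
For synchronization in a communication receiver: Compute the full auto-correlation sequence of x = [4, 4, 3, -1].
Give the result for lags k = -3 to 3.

r_xx[k] = sum_m x[m]*x[m+k], indexed from 0, for k = -3 to 3:
  r_xx[-3] = x[3]*x[0] = -4
  r_xx[-2] = x[2]*x[0] + x[3]*x[1] = 8
  r_xx[-1] = x[1]*x[0] + x[2]*x[1] + x[3]*x[2] = 25
  r_xx[0] = x[0]*x[0] + x[1]*x[1] + x[2]*x[2] + x[3]*x[3] = 42
  r_xx[1] = x[0]*x[1] + x[1]*x[2] + x[2]*x[3] = 25
  r_xx[2] = x[0]*x[2] + x[1]*x[3] = 8
  r_xx[3] = x[0]*x[3] = -4
r_xx = [-4, 8, 25, 42, 25, 8, -4]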